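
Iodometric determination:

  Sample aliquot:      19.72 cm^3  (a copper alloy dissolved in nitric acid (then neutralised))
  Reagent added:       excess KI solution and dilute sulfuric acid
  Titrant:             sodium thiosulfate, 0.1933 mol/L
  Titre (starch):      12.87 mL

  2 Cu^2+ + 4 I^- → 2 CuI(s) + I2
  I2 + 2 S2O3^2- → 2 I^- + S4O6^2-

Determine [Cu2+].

n(S2O3^2-) = 0.01287 × 0.1933 = 2.488 × 10^-3 mol
n(I2) = n(S2O3^2-)/2 = 1.244 × 10^-3 mol
From the 2:1 ratio, n(Cu2+) in the aliquot = 2/1 × 1.244 × 10^-3 = 2.488 × 10^-3 mol
[Cu2+] = 2.488 × 10^-3 / 0.01972 = 0.1262 mol/L

0.1262 mol/L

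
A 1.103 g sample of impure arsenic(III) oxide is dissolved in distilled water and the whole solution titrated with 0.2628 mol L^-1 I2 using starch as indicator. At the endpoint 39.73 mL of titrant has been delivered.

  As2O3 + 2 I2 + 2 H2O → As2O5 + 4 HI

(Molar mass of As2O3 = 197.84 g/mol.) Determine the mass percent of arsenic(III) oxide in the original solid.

n(I2) = 0.03973 L × 0.2628 mol/L = 0.01044 mol
From the 1:2 ratio, n(As2O3) = 1/2 × 0.01044 = 5.221 × 10^-3 mol
mass of As2O3 = 5.221 × 10^-3 × 197.84 g/mol = 1.033 g
% As2O3 = 1.033 / 1.103 × 100 = 93.64 %

93.64 %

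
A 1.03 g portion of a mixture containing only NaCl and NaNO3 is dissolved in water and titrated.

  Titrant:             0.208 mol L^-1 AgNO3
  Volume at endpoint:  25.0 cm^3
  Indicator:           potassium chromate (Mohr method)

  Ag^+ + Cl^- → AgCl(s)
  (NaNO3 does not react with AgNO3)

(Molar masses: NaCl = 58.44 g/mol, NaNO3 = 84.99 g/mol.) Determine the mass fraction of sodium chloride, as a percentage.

29.5 %

n(AgNO3) = 0.0250 × 0.208 = 5.20 × 10^-3 mol
Let x = n(NaCl), y = n(NaNO3).
Titrant: 1x = 5.20 × 10^-3;  mass: 58.44x + 84.99y = 1.03
Solving, x = 5.20 × 10^-3 mol, y = 8.54 × 10^-3 mol
mass of NaCl = 5.20 × 10^-3 × 58.44 = 0.304 g
% NaCl = 0.304 / 1.03 × 100 = 29.5 %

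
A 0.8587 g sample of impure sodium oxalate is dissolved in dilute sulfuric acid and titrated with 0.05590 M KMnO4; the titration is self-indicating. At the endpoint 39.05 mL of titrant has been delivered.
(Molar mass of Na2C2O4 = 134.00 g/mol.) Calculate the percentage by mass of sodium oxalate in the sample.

2 MnO4^- + 5 C2O4^2- + 16 H^+ → 2 Mn^2+ + 10 CO2 + 8 H2O
n(KMnO4) = 0.03905 L × 0.05590 mol/L = 2.183 × 10^-3 mol
From the 5:2 ratio, n(Na2C2O4) = 5/2 × 2.183 × 10^-3 = 5.457 × 10^-3 mol
mass of Na2C2O4 = 5.457 × 10^-3 × 134.00 g/mol = 0.7313 g
% Na2C2O4 = 0.7313 / 0.8587 × 100 = 85.16 %

85.16 %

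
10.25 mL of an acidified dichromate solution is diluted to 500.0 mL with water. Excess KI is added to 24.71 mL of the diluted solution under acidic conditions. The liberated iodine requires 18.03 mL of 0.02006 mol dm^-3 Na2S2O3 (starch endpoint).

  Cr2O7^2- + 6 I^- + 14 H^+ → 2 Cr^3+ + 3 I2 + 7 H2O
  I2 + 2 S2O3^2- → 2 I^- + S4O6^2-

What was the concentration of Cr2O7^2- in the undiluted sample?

0.1190 mol/L

n(S2O3^2-) = 0.01803 × 0.02006 = 3.617 × 10^-4 mol
n(I2) = n(S2O3^2-)/2 = 1.808 × 10^-4 mol
From the 1:3 ratio, n(Cr2O7^2-) in the aliquot = 1/3 × 1.808 × 10^-4 = 6.028 × 10^-5 mol
[Cr2O7^2-]_dilute = 6.028 × 10^-5 / 0.02471 = 0.002440 mol/L
[Cr2O7^2-]_original = 0.002440 × 500.0/10.25 = 0.1190 mol/L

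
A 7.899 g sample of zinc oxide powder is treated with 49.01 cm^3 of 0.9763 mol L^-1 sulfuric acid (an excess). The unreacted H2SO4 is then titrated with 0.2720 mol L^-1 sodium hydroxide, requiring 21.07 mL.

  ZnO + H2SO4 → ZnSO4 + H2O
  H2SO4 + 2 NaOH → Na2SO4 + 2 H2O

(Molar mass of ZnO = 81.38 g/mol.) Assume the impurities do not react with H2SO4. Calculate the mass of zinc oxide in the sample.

n(H2SO4) added = 0.04901 × 0.9763 = 0.04785 mol
n(NaOH) used in back-titration = 0.02107 × 0.2720 = 5.731 × 10^-3 mol
From the 1:2 ratio, n(H2SO4) left over = 1/2 × 5.731 × 10^-3 = 2.866 × 10^-3 mol
n(H2SO4) consumed by analyte = 0.04785 − 2.866 × 10^-3 = 0.04498 mol
n(ZnO) = 0.04498 mol (1:1 ratio)
mass of ZnO = 0.04498 × 81.38 = 3.661 g

3.661 g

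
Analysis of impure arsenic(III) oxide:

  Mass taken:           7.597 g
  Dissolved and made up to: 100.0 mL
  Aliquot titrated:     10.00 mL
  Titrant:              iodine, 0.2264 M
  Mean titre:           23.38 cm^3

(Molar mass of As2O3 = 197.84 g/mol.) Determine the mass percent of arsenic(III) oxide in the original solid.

68.92 %

As2O3 + 2 I2 + 2 H2O → As2O5 + 4 HI
n(I2) per titration = 0.02338 × 0.2264 = 5.293 × 10^-3 mol
From the 1:2 ratio, n(As2O3) in each aliquot = 1/2 × 5.293 × 10^-3 = 2.647 × 10^-3 mol
n(As2O3) in the whole flask = 2.647 × 10^-3 × 100.0/10.00 = 0.02647 mol
mass of As2O3 = 0.02647 × 197.84 = 5.236 g
% As2O3 = 5.236 / 7.597 × 100 = 68.92 %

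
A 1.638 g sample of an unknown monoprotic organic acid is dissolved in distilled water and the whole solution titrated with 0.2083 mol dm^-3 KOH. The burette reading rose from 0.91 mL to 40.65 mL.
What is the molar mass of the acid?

197.9 g/mol

n(KOH) = 0.03974 L × 0.2083 mol/L = 8.278 × 10^-3 mol
n(HA) = 8.278 × 10^-3 mol (1:1 ratio)
M = m / n = 1.638 g / 8.278 × 10^-3 mol = 197.9 g/mol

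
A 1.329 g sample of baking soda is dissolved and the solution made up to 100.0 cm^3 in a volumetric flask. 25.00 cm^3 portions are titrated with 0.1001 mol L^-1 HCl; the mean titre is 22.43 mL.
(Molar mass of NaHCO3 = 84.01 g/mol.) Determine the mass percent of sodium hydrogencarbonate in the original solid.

NaHCO3 + HCl → NaCl + H2O + CO2
n(HCl) per titration = 0.02243 × 0.1001 = 2.245 × 10^-3 mol
n(NaHCO3) in each aliquot = 2.245 × 10^-3 mol (1:1 ratio)
n(NaHCO3) in the whole flask = 2.245 × 10^-3 × 100.0/25.00 = 8.981 × 10^-3 mol
mass of NaHCO3 = 8.981 × 10^-3 × 84.01 = 0.7545 g
% NaHCO3 = 0.7545 / 1.329 × 100 = 56.77 %

56.77 %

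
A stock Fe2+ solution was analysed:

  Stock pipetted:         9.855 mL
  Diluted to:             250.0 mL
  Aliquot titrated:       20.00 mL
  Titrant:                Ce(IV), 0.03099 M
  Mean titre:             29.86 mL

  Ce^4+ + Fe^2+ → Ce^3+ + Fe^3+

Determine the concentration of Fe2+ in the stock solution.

1.174 M

n(Ce4+) = 0.02986 × 0.03099 = 9.254 × 10^-4 mol
n(Fe2+) in the aliquot = 9.254 × 10^-4 mol (1:1 ratio)
[Fe2+]_dilute = 9.254 × 10^-4 / 0.02000 = 0.04627 mol/L
Dilution factor = 250.0 / 9.855 = 25.37
[Fe2+]_stock = 0.04627 × 25.37 = 1.174 mol/L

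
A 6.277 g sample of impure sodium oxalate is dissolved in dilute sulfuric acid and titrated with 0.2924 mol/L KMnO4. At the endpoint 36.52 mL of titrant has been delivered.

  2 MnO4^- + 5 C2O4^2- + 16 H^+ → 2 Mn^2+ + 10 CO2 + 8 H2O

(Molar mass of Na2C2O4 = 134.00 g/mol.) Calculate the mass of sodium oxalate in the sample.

3.577 g

n(KMnO4) = 0.03652 L × 0.2924 mol/L = 0.01068 mol
From the 5:2 ratio, n(Na2C2O4) = 5/2 × 0.01068 = 0.02670 mol
mass of Na2C2O4 = 0.02670 × 134.00 g/mol = 3.577 g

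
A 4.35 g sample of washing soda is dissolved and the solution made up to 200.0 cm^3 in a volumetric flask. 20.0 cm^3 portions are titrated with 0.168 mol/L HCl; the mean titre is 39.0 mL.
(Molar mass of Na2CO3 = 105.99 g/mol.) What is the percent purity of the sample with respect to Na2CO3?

Na2CO3 + 2 HCl → 2 NaCl + H2O + CO2
n(HCl) per titration = 0.0390 × 0.168 = 6.55 × 10^-3 mol
From the 1:2 ratio, n(Na2CO3) in each aliquot = 1/2 × 6.55 × 10^-3 = 3.28 × 10^-3 mol
n(Na2CO3) in the whole flask = 3.28 × 10^-3 × 200.0/20.0 = 0.0328 mol
mass of Na2CO3 = 0.0328 × 105.99 = 3.47 g
% Na2CO3 = 3.47 / 4.35 × 100 = 79.8 %

79.8 %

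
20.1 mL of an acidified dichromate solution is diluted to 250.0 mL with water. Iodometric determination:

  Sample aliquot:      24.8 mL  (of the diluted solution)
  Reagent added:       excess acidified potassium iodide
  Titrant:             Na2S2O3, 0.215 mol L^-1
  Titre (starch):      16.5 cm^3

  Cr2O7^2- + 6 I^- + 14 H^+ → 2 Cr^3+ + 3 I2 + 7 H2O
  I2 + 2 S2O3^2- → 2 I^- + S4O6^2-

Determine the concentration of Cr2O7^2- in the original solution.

n(S2O3^2-) = 0.0165 × 0.215 = 3.55 × 10^-3 mol
n(I2) = n(S2O3^2-)/2 = 1.77 × 10^-3 mol
From the 1:3 ratio, n(Cr2O7^2-) in the aliquot = 1/3 × 1.77 × 10^-3 = 5.91 × 10^-4 mol
[Cr2O7^2-]_dilute = 5.91 × 10^-4 / 0.0248 = 0.0238 mol/L
[Cr2O7^2-]_original = 0.0238 × 250.0/20.1 = 0.297 mol/L

0.297 mol/L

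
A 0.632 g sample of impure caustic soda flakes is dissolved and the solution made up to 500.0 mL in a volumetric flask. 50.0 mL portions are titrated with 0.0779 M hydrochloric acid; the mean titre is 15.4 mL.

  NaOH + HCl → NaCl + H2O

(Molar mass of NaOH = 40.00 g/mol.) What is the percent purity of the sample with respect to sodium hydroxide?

75.9 %

n(HCl) per titration = 0.0154 × 0.0779 = 1.20 × 10^-3 mol
n(NaOH) in each aliquot = 1.20 × 10^-3 mol (1:1 ratio)
n(NaOH) in the whole flask = 1.20 × 10^-3 × 500.0/50.0 = 0.0120 mol
mass of NaOH = 0.0120 × 40.00 = 0.480 g
% NaOH = 0.480 / 0.632 × 100 = 75.9 %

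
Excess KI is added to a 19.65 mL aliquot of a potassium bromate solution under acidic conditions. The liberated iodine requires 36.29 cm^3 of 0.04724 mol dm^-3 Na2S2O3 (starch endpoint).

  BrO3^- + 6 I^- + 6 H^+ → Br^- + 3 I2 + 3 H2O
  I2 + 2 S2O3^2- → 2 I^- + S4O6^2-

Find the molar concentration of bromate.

n(S2O3^2-) = 0.03629 × 0.04724 = 1.714 × 10^-3 mol
n(I2) = n(S2O3^2-)/2 = 8.572 × 10^-4 mol
From the 1:3 ratio, n(BrO3^-) in the aliquot = 1/3 × 8.572 × 10^-4 = 2.857 × 10^-4 mol
[BrO3^-] = 2.857 × 10^-4 / 0.01965 = 0.01454 mol/L

0.01454 mol/L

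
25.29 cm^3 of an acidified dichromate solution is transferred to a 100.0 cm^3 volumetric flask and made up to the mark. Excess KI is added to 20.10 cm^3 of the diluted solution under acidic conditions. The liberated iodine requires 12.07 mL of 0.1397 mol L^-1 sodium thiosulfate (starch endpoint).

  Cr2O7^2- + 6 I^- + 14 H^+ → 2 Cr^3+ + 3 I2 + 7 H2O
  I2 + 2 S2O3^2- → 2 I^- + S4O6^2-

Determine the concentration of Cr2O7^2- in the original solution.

0.05529 mol/L

n(S2O3^2-) = 0.01207 × 0.1397 = 1.686 × 10^-3 mol
n(I2) = n(S2O3^2-)/2 = 8.431 × 10^-4 mol
From the 1:3 ratio, n(Cr2O7^2-) in the aliquot = 1/3 × 8.431 × 10^-4 = 2.810 × 10^-4 mol
[Cr2O7^2-]_dilute = 2.810 × 10^-4 / 0.02010 = 0.01398 mol/L
[Cr2O7^2-]_original = 0.01398 × 100.0/25.29 = 0.05529 mol/L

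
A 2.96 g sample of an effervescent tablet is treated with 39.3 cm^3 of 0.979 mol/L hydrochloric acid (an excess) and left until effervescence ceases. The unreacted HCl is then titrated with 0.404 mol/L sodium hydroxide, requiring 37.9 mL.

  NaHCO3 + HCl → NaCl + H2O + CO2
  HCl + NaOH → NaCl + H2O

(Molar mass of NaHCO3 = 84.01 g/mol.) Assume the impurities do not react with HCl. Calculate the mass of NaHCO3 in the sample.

n(HCl) added = 0.0393 × 0.979 = 0.0385 mol
n(NaOH) used in back-titration = 0.0379 × 0.404 = 0.0153 mol
n(HCl) left over = 0.0153 mol (1:1 ratio)
n(HCl) consumed by analyte = 0.0385 − 0.0153 = 0.0232 mol
n(NaHCO3) = 0.0232 mol (1:1 ratio)
mass of NaHCO3 = 0.0232 × 84.01 = 1.95 g

1.95 g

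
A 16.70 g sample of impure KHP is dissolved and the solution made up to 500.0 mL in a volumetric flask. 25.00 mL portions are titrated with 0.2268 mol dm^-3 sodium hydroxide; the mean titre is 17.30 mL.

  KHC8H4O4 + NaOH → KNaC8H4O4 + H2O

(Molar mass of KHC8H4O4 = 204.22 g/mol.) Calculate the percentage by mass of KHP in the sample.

95.96 %

n(NaOH) per titration = 0.01730 × 0.2268 = 3.924 × 10^-3 mol
n(KHC8H4O4) in each aliquot = 3.924 × 10^-3 mol (1:1 ratio)
n(KHC8H4O4) in the whole flask = 3.924 × 10^-3 × 500.0/25.00 = 0.07847 mol
mass of KHC8H4O4 = 0.07847 × 204.22 = 16.03 g
% KHC8H4O4 = 16.03 / 16.70 × 100 = 95.96 %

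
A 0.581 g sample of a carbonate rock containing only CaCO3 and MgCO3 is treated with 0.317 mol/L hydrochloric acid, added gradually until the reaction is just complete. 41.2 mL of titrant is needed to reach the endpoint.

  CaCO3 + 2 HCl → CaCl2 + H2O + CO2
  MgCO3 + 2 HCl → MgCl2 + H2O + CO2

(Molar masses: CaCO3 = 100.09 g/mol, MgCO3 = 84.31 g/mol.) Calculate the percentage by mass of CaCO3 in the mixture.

33.2 %

n(HCl) = 0.0412 × 0.317 = 0.0131 mol
Let x = n(CaCO3), y = n(MgCO3).
Titrant: 2x + 2y = 0.0131;  mass: 100.09x + 84.31y = 0.581
Solving, x = 1.93 × 10^-3 mol, y = 4.60 × 10^-3 mol
mass of CaCO3 = 1.93 × 10^-3 × 100.09 = 0.193 g
% CaCO3 = 0.193 / 0.581 × 100 = 33.2 %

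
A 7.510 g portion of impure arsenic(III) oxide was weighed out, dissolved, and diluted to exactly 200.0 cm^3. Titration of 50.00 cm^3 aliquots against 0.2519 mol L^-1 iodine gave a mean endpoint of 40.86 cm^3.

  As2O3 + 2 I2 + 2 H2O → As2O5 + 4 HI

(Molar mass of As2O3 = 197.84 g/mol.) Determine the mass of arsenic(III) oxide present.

4.073 g

n(I2) per titration = 0.04086 × 0.2519 = 0.01029 mol
From the 1:2 ratio, n(As2O3) in each aliquot = 1/2 × 0.01029 = 5.146 × 10^-3 mol
n(As2O3) in the whole flask = 5.146 × 10^-3 × 200.0/50.00 = 0.02059 mol
mass of As2O3 = 0.02059 × 197.84 = 4.073 g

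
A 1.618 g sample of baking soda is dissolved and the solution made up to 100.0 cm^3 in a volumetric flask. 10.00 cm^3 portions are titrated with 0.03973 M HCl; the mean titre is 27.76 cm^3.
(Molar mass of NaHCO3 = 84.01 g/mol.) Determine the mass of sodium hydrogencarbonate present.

0.9266 g

NaHCO3 + HCl → NaCl + H2O + CO2
n(HCl) per titration = 0.02776 × 0.03973 = 1.103 × 10^-3 mol
n(NaHCO3) in each aliquot = 1.103 × 10^-3 mol (1:1 ratio)
n(NaHCO3) in the whole flask = 1.103 × 10^-3 × 100.0/10.00 = 0.01103 mol
mass of NaHCO3 = 0.01103 × 84.01 = 0.9266 g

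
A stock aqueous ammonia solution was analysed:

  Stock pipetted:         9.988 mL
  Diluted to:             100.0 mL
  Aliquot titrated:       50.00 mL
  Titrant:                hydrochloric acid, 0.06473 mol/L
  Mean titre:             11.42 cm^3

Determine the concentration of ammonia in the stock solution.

0.1480 mol/L

NH3 + HCl → NH4Cl
n(HCl) = 0.01142 × 0.06473 = 7.392 × 10^-4 mol
n(NH3) in the aliquot = 7.392 × 10^-4 mol (1:1 ratio)
[NH3]_dilute = 7.392 × 10^-4 / 0.05000 = 0.01478 mol/L
Dilution factor = 100.0 / 9.988 = 10.01
[NH3]_stock = 0.01478 × 10.01 = 0.1480 mol/L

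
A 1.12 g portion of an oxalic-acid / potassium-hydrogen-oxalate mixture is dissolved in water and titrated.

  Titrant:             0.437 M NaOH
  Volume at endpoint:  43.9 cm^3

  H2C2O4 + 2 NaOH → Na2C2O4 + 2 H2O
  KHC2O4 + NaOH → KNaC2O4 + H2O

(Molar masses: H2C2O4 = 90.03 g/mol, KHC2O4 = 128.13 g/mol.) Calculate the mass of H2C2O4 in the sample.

n(NaOH) = 0.0439 × 0.437 = 0.0192 mol
Let x = n(H2C2O4), y = n(KHC2O4).
Titrant: 2x + 1y = 0.0192;  mass: 90.03x + 128.13y = 1.12
Solving, x = 8.05 × 10^-3 mol, y = 3.09 × 10^-3 mol
mass of H2C2O4 = 8.05 × 10^-3 × 90.03 = 0.725 g

0.725 g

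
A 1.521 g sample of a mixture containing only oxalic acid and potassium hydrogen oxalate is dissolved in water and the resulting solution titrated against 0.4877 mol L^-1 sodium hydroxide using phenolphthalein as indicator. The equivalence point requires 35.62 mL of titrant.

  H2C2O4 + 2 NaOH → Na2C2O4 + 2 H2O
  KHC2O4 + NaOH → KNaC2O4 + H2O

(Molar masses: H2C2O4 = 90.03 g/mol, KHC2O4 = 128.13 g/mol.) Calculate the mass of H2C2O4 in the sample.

n(NaOH) = 0.03562 × 0.4877 = 0.01737 mol
Let x = n(H2C2O4), y = n(KHC2O4).
Titrant: 2x + 1y = 0.01737;  mass: 90.03x + 128.13y = 1.521
Solving, x = 4.240 × 10^-3 mol, y = 8.891 × 10^-3 mol
mass of H2C2O4 = 4.240 × 10^-3 × 90.03 = 0.3818 g

0.3818 g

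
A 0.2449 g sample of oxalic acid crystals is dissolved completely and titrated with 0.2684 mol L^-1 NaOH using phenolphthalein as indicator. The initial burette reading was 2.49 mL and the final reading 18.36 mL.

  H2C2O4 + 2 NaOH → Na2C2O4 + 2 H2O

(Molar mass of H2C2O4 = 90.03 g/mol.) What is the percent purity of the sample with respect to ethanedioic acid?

n(NaOH) = 0.01587 L × 0.2684 mol/L = 4.260 × 10^-3 mol
From the 1:2 ratio, n(H2C2O4) = 1/2 × 4.260 × 10^-3 = 2.130 × 10^-3 mol
mass of H2C2O4 = 2.130 × 10^-3 × 90.03 g/mol = 0.1917 g
% H2C2O4 = 0.1917 / 0.2449 × 100 = 78.29 %

78.29 %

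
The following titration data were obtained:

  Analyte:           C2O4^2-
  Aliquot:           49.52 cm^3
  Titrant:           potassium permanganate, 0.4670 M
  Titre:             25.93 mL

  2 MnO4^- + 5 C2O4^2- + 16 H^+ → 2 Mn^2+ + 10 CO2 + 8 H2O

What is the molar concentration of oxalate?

n(KMnO4) = 0.02593 L × 0.4670 mol/L = 0.01211 mol
From the 5:2 mole ratio, n(C2O4^2-) = 5/2 × 0.01211 = 0.03027 mol
[C2O4^2-] = 0.03027 mol / 0.04952 L = 0.6113 mol/L

0.6113 M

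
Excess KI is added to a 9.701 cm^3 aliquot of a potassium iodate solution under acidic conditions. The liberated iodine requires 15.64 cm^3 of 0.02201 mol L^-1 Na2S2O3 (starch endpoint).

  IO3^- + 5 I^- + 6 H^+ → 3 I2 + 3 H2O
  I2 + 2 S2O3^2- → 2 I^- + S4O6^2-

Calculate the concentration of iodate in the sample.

0.005914 mol/L

n(S2O3^2-) = 0.01564 × 0.02201 = 3.442 × 10^-4 mol
n(I2) = n(S2O3^2-)/2 = 1.721 × 10^-4 mol
From the 1:3 ratio, n(IO3^-) in the aliquot = 1/3 × 1.721 × 10^-4 = 5.737 × 10^-5 mol
[IO3^-] = 5.737 × 10^-5 / 0.009701 = 0.005914 mol/L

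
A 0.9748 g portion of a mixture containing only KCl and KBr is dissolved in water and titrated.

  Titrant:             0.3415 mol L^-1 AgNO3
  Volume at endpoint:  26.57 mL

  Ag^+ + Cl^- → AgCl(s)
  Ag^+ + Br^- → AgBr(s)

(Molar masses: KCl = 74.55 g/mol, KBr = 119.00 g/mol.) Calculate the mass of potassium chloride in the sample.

0.1760 g

n(AgNO3) = 0.02657 × 0.3415 = 9.074 × 10^-3 mol
Let x = n(KCl), y = n(KBr).
Titrant: 1x + 1y = 9.074 × 10^-3;  mass: 74.55x + 119.00y = 0.9748
Solving, x = 2.361 × 10^-3 mol, y = 6.712 × 10^-3 mol
mass of KCl = 2.361 × 10^-3 × 74.55 = 0.1760 g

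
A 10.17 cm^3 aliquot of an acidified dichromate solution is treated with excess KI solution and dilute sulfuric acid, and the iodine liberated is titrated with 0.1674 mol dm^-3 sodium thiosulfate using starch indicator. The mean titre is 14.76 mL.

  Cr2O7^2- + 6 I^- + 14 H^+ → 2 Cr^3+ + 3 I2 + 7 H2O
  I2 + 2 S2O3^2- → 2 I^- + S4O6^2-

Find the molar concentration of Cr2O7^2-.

n(S2O3^2-) = 0.01476 × 0.1674 = 2.471 × 10^-3 mol
n(I2) = n(S2O3^2-)/2 = 1.235 × 10^-3 mol
From the 1:3 ratio, n(Cr2O7^2-) in the aliquot = 1/3 × 1.235 × 10^-3 = 4.118 × 10^-4 mol
[Cr2O7^2-] = 4.118 × 10^-4 / 0.01017 = 0.04049 mol/L

0.04049 mol/L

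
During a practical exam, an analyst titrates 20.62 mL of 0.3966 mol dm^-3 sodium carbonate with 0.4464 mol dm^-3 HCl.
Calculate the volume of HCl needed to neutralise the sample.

36.64 mL

Na2CO3 + 2 HCl → 2 NaCl + H2O + CO2
n(Na2CO3) = 0.02062 L × 0.3966 mol/L = 8.178 × 10^-3 mol
From the 2:1 stoichiometry, n(HCl) = 2/1 × 8.178 × 10^-3 = 0.01636 mol
V(HCl) = 0.01636 mol / 0.4464 mol/L = 0.03664 L = 36.64 mL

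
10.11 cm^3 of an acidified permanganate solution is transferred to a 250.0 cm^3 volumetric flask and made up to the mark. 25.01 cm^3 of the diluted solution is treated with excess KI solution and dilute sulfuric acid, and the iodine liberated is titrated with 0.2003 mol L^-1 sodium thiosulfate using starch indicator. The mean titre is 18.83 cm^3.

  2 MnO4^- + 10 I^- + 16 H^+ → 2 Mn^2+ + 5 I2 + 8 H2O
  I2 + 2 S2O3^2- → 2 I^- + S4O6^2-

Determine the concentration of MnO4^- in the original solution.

n(S2O3^2-) = 0.01883 × 0.2003 = 3.772 × 10^-3 mol
n(I2) = n(S2O3^2-)/2 = 1.886 × 10^-3 mol
From the 2:5 ratio, n(MnO4^-) in the aliquot = 2/5 × 1.886 × 10^-3 = 7.543 × 10^-4 mol
[MnO4^-]_dilute = 7.543 × 10^-4 / 0.02501 = 0.03016 mol/L
[MnO4^-]_original = 0.03016 × 250.0/10.11 = 0.7458 mol/L

0.7458 mol/L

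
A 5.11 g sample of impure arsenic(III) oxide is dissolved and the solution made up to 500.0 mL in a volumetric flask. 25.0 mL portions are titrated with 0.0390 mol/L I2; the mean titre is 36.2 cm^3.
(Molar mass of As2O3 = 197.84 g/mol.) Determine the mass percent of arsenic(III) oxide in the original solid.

As2O3 + 2 I2 + 2 H2O → As2O5 + 4 HI
n(I2) per titration = 0.0362 × 0.0390 = 1.41 × 10^-3 mol
From the 1:2 ratio, n(As2O3) in each aliquot = 1/2 × 1.41 × 10^-3 = 7.06 × 10^-4 mol
n(As2O3) in the whole flask = 7.06 × 10^-4 × 500.0/25.0 = 0.0141 mol
mass of As2O3 = 0.0141 × 197.84 = 2.79 g
% As2O3 = 2.79 / 5.11 × 100 = 54.7 %

54.7 %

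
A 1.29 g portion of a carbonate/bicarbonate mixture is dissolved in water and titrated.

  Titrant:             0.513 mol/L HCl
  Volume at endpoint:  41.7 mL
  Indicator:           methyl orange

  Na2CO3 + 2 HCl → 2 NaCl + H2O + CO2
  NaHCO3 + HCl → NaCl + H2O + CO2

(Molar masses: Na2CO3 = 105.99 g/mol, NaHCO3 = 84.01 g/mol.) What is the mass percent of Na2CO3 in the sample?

67.2 %

n(HCl) = 0.0417 × 0.513 = 0.0214 mol
Let x = n(Na2CO3), y = n(NaHCO3).
Titrant: 2x + 1y = 0.0214;  mass: 105.99x + 84.01y = 1.29
Solving, x = 8.18 × 10^-3 mol, y = 5.04 × 10^-3 mol
mass of Na2CO3 = 8.18 × 10^-3 × 105.99 = 0.867 g
% Na2CO3 = 0.867 / 1.29 × 100 = 67.2 %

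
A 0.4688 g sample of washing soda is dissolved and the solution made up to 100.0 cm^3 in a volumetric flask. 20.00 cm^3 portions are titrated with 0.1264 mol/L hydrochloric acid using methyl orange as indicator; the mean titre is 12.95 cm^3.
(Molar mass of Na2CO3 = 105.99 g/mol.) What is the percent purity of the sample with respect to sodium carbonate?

Na2CO3 + 2 HCl → 2 NaCl + H2O + CO2
n(HCl) per titration = 0.01295 × 0.1264 = 1.637 × 10^-3 mol
From the 1:2 ratio, n(Na2CO3) in each aliquot = 1/2 × 1.637 × 10^-3 = 8.184 × 10^-4 mol
n(Na2CO3) in the whole flask = 8.184 × 10^-4 × 100.0/20.00 = 4.092 × 10^-3 mol
mass of Na2CO3 = 4.092 × 10^-3 × 105.99 = 0.4337 g
% Na2CO3 = 0.4337 / 0.4688 × 100 = 92.52 %

92.52 %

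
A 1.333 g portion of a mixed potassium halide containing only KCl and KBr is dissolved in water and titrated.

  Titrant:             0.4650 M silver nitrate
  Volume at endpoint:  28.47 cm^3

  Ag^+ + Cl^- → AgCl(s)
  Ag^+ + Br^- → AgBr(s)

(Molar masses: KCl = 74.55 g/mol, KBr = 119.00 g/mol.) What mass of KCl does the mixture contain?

0.4065 g

n(AgNO3) = 0.02847 × 0.4650 = 0.01324 mol
Let x = n(KCl), y = n(KBr).
Titrant: 1x + 1y = 0.01324;  mass: 74.55x + 119.00y = 1.333
Solving, x = 5.453 × 10^-3 mol, y = 7.786 × 10^-3 mol
mass of KCl = 5.453 × 10^-3 × 74.55 = 0.4065 g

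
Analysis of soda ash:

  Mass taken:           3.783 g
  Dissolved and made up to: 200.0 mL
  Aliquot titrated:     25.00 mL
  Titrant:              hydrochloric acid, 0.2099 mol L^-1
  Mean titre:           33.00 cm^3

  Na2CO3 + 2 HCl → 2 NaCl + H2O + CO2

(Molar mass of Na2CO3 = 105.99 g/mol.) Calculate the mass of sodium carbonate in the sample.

2.937 g

n(HCl) per titration = 0.03300 × 0.2099 = 6.927 × 10^-3 mol
From the 1:2 ratio, n(Na2CO3) in each aliquot = 1/2 × 6.927 × 10^-3 = 3.463 × 10^-3 mol
n(Na2CO3) in the whole flask = 3.463 × 10^-3 × 200.0/25.00 = 0.02771 mol
mass of Na2CO3 = 0.02771 × 105.99 = 2.937 g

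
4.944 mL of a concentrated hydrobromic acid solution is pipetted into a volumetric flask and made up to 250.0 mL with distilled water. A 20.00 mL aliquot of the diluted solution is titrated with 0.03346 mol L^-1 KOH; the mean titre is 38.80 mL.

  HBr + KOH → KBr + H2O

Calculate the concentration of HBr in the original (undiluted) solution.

n(KOH) = 0.03880 × 0.03346 = 1.298 × 10^-3 mol
n(HBr) in the aliquot = 1.298 × 10^-3 mol (1:1 ratio)
[HBr]_dilute = 1.298 × 10^-3 / 0.02000 = 0.06491 mol/L
Dilution factor = 250.0 / 4.944 = 50.57
[HBr]_stock = 0.06491 × 50.57 = 3.282 mol/L

3.282 mol/L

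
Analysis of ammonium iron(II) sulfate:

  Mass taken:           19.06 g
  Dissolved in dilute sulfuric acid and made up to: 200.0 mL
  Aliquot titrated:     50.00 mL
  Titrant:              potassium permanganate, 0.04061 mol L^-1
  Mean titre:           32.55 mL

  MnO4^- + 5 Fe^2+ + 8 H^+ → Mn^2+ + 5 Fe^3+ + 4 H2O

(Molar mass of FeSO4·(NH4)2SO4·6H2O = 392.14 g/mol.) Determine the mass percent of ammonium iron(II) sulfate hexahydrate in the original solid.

n(KMnO4) per titration = 0.03255 × 0.04061 = 1.322 × 10^-3 mol
From the 5:1 ratio, n(FeSO4·(NH4)2SO4·6H2O) in each aliquot = 5/1 × 1.322 × 10^-3 = 6.609 × 10^-3 mol
n(FeSO4·(NH4)2SO4·6H2O) in the whole flask = 6.609 × 10^-3 × 200.0/50.00 = 0.02644 mol
mass of FeSO4·(NH4)2SO4·6H2O = 0.02644 × 392.14 = 10.37 g
% FeSO4·(NH4)2SO4·6H2O = 10.37 / 19.06 × 100 = 54.39 %

54.39 %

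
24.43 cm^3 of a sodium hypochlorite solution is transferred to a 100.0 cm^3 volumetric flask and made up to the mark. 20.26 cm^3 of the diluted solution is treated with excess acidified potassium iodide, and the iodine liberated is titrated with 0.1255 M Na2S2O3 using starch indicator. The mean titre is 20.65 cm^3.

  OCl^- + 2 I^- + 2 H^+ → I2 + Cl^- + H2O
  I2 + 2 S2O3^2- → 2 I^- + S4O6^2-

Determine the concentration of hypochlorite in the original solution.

0.2618 M

n(S2O3^2-) = 0.02065 × 0.1255 = 2.592 × 10^-3 mol
n(I2) = n(S2O3^2-)/2 = 1.296 × 10^-3 mol
n(OCl^-) in the aliquot = 1.296 × 10^-3 mol (1:1 ratio)
[OCl^-]_dilute = 1.296 × 10^-3 / 0.02026 = 0.06396 mol/L
[OCl^-]_original = 0.06396 × 100.0/24.43 = 0.2618 mol/L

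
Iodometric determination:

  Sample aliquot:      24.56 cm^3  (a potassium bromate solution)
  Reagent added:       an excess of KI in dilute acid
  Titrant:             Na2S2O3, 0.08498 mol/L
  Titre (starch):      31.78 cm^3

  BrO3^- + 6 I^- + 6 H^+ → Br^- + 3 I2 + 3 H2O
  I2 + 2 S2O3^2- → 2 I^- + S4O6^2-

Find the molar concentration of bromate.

0.01833 mol/L

n(S2O3^2-) = 0.03178 × 0.08498 = 2.701 × 10^-3 mol
n(I2) = n(S2O3^2-)/2 = 1.350 × 10^-3 mol
From the 1:3 ratio, n(BrO3^-) in the aliquot = 1/3 × 1.350 × 10^-3 = 4.501 × 10^-4 mol
[BrO3^-] = 4.501 × 10^-4 / 0.02456 = 0.01833 mol/L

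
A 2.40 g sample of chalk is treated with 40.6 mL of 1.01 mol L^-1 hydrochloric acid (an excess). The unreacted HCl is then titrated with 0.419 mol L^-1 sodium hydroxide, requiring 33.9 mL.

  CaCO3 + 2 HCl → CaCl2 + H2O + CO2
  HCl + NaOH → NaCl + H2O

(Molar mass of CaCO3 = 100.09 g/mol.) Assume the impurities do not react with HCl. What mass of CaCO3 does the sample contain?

n(HCl) added = 0.0406 × 1.01 = 0.0410 mol
n(NaOH) used in back-titration = 0.0339 × 0.419 = 0.0142 mol
n(HCl) left over = 0.0142 mol (1:1 ratio)
n(HCl) consumed by analyte = 0.0410 − 0.0142 = 0.0268 mol
From the 1:2 ratio, n(CaCO3) = 1/2 × 0.0268 = 0.0134 mol
mass of CaCO3 = 0.0134 × 100.09 = 1.34 g

1.34 g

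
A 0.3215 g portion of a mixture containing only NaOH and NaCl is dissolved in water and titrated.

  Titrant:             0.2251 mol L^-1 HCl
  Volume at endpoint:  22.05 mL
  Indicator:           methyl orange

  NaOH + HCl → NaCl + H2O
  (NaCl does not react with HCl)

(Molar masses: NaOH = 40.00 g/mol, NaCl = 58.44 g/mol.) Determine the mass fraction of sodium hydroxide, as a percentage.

61.75 %

n(HCl) = 0.02205 × 0.2251 = 4.963 × 10^-3 mol
Let x = n(NaOH), y = n(NaCl).
Titrant: 1x = 4.963 × 10^-3;  mass: 40.00x + 58.44y = 0.3215
Solving, x = 4.963 × 10^-3 mol, y = 2.104 × 10^-3 mol
mass of NaOH = 4.963 × 10^-3 × 40.00 = 0.1985 g
% NaOH = 0.1985 / 0.3215 × 100 = 61.75 %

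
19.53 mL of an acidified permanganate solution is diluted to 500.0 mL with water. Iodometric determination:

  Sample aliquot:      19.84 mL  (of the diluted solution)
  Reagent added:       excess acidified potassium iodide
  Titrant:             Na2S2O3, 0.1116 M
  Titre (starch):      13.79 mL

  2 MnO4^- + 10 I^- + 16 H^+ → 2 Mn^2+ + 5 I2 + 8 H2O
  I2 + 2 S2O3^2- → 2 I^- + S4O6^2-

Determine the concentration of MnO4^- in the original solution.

0.3972 M

n(S2O3^2-) = 0.01379 × 0.1116 = 1.539 × 10^-3 mol
n(I2) = n(S2O3^2-)/2 = 7.695 × 10^-4 mol
From the 2:5 ratio, n(MnO4^-) in the aliquot = 2/5 × 7.695 × 10^-4 = 3.078 × 10^-4 mol
[MnO4^-]_dilute = 3.078 × 10^-4 / 0.01984 = 0.01551 mol/L
[MnO4^-]_original = 0.01551 × 500.0/19.53 = 0.3972 mol/L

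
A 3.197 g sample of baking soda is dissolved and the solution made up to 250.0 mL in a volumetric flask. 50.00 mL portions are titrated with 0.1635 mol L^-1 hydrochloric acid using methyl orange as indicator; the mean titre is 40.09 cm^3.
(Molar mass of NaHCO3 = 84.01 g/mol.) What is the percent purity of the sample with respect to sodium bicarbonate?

NaHCO3 + HCl → NaCl + H2O + CO2
n(HCl) per titration = 0.04009 × 0.1635 = 6.555 × 10^-3 mol
n(NaHCO3) in each aliquot = 6.555 × 10^-3 mol (1:1 ratio)
n(NaHCO3) in the whole flask = 6.555 × 10^-3 × 250.0/50.00 = 0.03277 mol
mass of NaHCO3 = 0.03277 × 84.01 = 2.753 g
% NaHCO3 = 2.753 / 3.197 × 100 = 86.12 %

86.12 %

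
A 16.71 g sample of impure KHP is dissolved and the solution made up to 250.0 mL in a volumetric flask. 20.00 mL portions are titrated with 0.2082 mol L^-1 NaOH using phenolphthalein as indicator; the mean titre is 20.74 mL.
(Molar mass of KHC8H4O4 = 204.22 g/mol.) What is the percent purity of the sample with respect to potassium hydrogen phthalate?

65.97 %

KHC8H4O4 + NaOH → KNaC8H4O4 + H2O
n(NaOH) per titration = 0.02074 × 0.2082 = 4.318 × 10^-3 mol
n(KHC8H4O4) in each aliquot = 4.318 × 10^-3 mol (1:1 ratio)
n(KHC8H4O4) in the whole flask = 4.318 × 10^-3 × 250.0/20.00 = 0.05398 mol
mass of KHC8H4O4 = 0.05398 × 204.22 = 11.02 g
% KHC8H4O4 = 11.02 / 16.71 × 100 = 65.97 %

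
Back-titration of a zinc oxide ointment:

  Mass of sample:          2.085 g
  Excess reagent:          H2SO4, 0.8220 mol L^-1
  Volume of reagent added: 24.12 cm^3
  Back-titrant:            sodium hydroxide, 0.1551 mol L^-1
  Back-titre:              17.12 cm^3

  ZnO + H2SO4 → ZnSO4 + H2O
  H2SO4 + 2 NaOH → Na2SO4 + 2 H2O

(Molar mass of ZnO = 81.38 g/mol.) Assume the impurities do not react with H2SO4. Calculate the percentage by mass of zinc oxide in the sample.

n(H2SO4) added = 0.02412 × 0.8220 = 0.01983 mol
n(NaOH) used in back-titration = 0.01712 × 0.1551 = 2.655 × 10^-3 mol
From the 1:2 ratio, n(H2SO4) left over = 1/2 × 2.655 × 10^-3 = 1.328 × 10^-3 mol
n(H2SO4) consumed by analyte = 0.01983 − 1.328 × 10^-3 = 0.01850 mol
n(ZnO) = 0.01850 mol (1:1 ratio)
mass of ZnO = 0.01850 × 81.38 = 1.505 g
% ZnO = 1.505 / 2.085 × 100 = 72.20 %

72.20 %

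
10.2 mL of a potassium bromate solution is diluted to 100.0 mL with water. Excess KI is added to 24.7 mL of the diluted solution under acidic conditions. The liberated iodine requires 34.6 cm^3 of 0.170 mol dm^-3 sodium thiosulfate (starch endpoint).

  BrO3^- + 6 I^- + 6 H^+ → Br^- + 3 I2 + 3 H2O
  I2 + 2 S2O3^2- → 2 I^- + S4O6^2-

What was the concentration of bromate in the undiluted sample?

0.389 mol/L

n(S2O3^2-) = 0.0346 × 0.170 = 5.88 × 10^-3 mol
n(I2) = n(S2O3^2-)/2 = 2.94 × 10^-3 mol
From the 1:3 ratio, n(BrO3^-) in the aliquot = 1/3 × 2.94 × 10^-3 = 9.80 × 10^-4 mol
[BrO3^-]_dilute = 9.80 × 10^-4 / 0.0247 = 0.0397 mol/L
[BrO3^-]_original = 0.0397 × 100.0/10.2 = 0.389 mol/L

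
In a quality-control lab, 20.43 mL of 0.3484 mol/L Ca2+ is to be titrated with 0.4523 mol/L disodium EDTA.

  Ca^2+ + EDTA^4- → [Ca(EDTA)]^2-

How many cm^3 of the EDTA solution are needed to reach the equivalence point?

15.74 mL

n(Ca2+) = 0.02043 L × 0.3484 mol/L = 7.118 × 10^-3 mol
n(EDTA) = 7.118 × 10^-3 mol (1:1 stoichiometry)
V(EDTA) = 7.118 × 10^-3 mol / 0.4523 mol/L = 0.01574 L = 15.74 mL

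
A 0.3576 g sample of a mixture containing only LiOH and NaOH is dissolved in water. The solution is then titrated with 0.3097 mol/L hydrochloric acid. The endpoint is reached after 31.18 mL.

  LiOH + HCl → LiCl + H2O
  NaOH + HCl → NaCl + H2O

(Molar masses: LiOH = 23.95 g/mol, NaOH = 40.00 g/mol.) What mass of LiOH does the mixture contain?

0.04276 g

n(HCl) = 0.03118 × 0.3097 = 9.656 × 10^-3 mol
Let x = n(LiOH), y = n(NaOH).
Titrant: 1x + 1y = 9.656 × 10^-3;  mass: 23.95x + 40.00y = 0.3576
Solving, x = 1.786 × 10^-3 mol, y = 7.871 × 10^-3 mol
mass of LiOH = 1.786 × 10^-3 × 23.95 = 0.04276 g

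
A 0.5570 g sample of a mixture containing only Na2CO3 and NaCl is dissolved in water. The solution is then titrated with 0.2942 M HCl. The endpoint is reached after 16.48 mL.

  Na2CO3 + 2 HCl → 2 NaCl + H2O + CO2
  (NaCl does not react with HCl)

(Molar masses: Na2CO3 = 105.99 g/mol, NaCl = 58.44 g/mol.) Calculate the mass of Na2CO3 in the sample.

0.2569 g

n(HCl) = 0.01648 × 0.2942 = 4.848 × 10^-3 mol
Let x = n(Na2CO3), y = n(NaCl).
Titrant: 2x = 4.848 × 10^-3;  mass: 105.99x + 58.44y = 0.5570
Solving, x = 2.424 × 10^-3 mol, y = 5.134 × 10^-3 mol
mass of Na2CO3 = 2.424 × 10^-3 × 105.99 = 0.2569 g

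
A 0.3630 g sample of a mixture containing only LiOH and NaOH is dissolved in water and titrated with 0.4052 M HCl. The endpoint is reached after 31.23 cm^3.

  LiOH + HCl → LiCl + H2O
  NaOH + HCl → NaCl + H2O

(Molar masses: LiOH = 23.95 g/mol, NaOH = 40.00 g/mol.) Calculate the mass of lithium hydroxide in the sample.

0.2136 g

n(HCl) = 0.03123 × 0.4052 = 0.01265 mol
Let x = n(LiOH), y = n(NaOH).
Titrant: 1x + 1y = 0.01265;  mass: 23.95x + 40.00y = 0.3630
Solving, x = 8.921 × 10^-3 mol, y = 3.734 × 10^-3 mol
mass of LiOH = 8.921 × 10^-3 × 23.95 = 0.2136 g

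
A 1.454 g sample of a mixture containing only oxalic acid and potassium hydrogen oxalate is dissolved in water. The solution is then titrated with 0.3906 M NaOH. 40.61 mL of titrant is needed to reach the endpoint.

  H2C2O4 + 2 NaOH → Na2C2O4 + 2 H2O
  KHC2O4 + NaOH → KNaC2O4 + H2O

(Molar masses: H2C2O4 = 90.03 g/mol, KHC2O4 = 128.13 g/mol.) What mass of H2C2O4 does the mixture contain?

0.3133 g

n(NaOH) = 0.04061 × 0.3906 = 0.01586 mol
Let x = n(H2C2O4), y = n(KHC2O4).
Titrant: 2x + 1y = 0.01586;  mass: 90.03x + 128.13y = 1.454
Solving, x = 3.480 × 10^-3 mol, y = 8.903 × 10^-3 mol
mass of H2C2O4 = 3.480 × 10^-3 × 90.03 = 0.3133 g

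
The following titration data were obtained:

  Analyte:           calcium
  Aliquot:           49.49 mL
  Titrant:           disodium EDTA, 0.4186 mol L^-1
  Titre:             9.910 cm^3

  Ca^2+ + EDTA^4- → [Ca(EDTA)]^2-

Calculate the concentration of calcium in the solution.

0.08382 mol/L

n(EDTA) = 0.009910 L × 0.4186 mol/L = 4.148 × 10^-3 mol
n(Ca2+) = 4.148 × 10^-3 mol (1:1 mole ratio)
[Ca2+] = 4.148 × 10^-3 mol / 0.04949 L = 0.08382 mol/L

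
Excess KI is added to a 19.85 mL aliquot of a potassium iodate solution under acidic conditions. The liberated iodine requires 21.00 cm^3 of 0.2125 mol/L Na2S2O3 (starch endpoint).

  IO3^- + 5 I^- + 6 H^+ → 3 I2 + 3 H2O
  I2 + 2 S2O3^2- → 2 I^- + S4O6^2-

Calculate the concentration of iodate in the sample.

0.03747 mol/L

n(S2O3^2-) = 0.02100 × 0.2125 = 4.462 × 10^-3 mol
n(I2) = n(S2O3^2-)/2 = 2.231 × 10^-3 mol
From the 1:3 ratio, n(IO3^-) in the aliquot = 1/3 × 2.231 × 10^-3 = 7.437 × 10^-4 mol
[IO3^-] = 7.437 × 10^-4 / 0.01985 = 0.03747 mol/L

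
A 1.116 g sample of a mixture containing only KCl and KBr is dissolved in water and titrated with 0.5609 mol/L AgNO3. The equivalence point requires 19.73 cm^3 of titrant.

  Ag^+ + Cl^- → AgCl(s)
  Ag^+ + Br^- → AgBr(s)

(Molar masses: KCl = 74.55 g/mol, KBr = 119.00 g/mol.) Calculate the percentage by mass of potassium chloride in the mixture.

n(AgNO3) = 0.01973 × 0.5609 = 0.01107 mol
Let x = n(KCl), y = n(KBr).
Titrant: 1x + 1y = 0.01107;  mass: 74.55x + 119.00y = 1.116
Solving, x = 4.520 × 10^-3 mol, y = 6.546 × 10^-3 mol
mass of KCl = 4.520 × 10^-3 × 74.55 = 0.3370 g
% KCl = 0.3370 / 1.116 × 100 = 30.20 %

30.20 %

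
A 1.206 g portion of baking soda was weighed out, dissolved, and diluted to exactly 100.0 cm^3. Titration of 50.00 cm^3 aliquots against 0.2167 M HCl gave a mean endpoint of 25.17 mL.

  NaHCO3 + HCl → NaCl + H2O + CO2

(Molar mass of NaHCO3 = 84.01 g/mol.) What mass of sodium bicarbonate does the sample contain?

n(HCl) per titration = 0.02517 × 0.2167 = 5.454 × 10^-3 mol
n(NaHCO3) in each aliquot = 5.454 × 10^-3 mol (1:1 ratio)
n(NaHCO3) in the whole flask = 5.454 × 10^-3 × 100.0/50.00 = 0.01091 mol
mass of NaHCO3 = 0.01091 × 84.01 = 0.9164 g

0.9164 g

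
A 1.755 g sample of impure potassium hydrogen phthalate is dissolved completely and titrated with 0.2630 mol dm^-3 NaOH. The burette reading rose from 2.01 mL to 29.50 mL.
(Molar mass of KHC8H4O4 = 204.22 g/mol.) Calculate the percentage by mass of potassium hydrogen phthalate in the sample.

84.13 %

KHC8H4O4 + NaOH → KNaC8H4O4 + H2O
n(NaOH) = 0.02749 L × 0.2630 mol/L = 7.230 × 10^-3 mol
n(KHC8H4O4) = 7.230 × 10^-3 mol (1:1 ratio)
mass of KHC8H4O4 = 7.230 × 10^-3 × 204.22 g/mol = 1.476 g
% KHC8H4O4 = 1.476 / 1.755 × 100 = 84.13 %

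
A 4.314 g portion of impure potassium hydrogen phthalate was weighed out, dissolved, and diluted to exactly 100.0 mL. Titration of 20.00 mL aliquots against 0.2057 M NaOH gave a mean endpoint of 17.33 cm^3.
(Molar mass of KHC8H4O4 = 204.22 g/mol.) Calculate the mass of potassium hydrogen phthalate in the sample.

KHC8H4O4 + NaOH → KNaC8H4O4 + H2O
n(NaOH) per titration = 0.01733 × 0.2057 = 3.565 × 10^-3 mol
n(KHC8H4O4) in each aliquot = 3.565 × 10^-3 mol (1:1 ratio)
n(KHC8H4O4) in the whole flask = 3.565 × 10^-3 × 100.0/20.00 = 0.01782 mol
mass of KHC8H4O4 = 0.01782 × 204.22 = 3.640 g

3.640 g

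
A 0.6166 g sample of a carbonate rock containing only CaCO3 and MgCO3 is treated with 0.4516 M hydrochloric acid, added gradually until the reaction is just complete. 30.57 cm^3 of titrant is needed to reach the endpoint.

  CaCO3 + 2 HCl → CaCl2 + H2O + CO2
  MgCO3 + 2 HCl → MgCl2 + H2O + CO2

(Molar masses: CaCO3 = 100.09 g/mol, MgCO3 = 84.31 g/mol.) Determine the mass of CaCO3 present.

0.2197 g

n(HCl) = 0.03057 × 0.4516 = 0.01381 mol
Let x = n(CaCO3), y = n(MgCO3).
Titrant: 2x + 2y = 0.01381;  mass: 100.09x + 84.31y = 0.6166
Solving, x = 2.195 × 10^-3 mol, y = 4.708 × 10^-3 mol
mass of CaCO3 = 2.195 × 10^-3 × 100.09 = 0.2197 g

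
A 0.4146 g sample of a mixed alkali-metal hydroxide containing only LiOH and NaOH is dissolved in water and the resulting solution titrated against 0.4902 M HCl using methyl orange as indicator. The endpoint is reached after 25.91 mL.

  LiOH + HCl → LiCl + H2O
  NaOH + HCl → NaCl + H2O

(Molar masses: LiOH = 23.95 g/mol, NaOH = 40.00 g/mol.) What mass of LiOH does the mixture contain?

n(HCl) = 0.02591 × 0.4902 = 0.01270 mol
Let x = n(LiOH), y = n(NaOH).
Titrant: 1x + 1y = 0.01270;  mass: 23.95x + 40.00y = 0.4146
Solving, x = 5.822 × 10^-3 mol, y = 6.879 × 10^-3 mol
mass of LiOH = 5.822 × 10^-3 × 23.95 = 0.1394 g

0.1394 g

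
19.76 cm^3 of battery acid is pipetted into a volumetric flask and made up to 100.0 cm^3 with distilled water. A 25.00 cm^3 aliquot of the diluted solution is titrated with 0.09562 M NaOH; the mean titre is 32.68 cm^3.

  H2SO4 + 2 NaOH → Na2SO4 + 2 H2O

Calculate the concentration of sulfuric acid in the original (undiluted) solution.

n(NaOH) = 0.03268 × 0.09562 = 3.125 × 10^-3 mol
From the 1:2 ratio, n(H2SO4) in the aliquot = 1/2 × 3.125 × 10^-3 = 1.562 × 10^-3 mol
[H2SO4]_dilute = 1.562 × 10^-3 / 0.02500 = 0.06250 mol/L
Dilution factor = 100.0 / 19.76 = 5.061
[H2SO4]_stock = 0.06250 × 5.061 = 0.3163 mol/L

0.3163 M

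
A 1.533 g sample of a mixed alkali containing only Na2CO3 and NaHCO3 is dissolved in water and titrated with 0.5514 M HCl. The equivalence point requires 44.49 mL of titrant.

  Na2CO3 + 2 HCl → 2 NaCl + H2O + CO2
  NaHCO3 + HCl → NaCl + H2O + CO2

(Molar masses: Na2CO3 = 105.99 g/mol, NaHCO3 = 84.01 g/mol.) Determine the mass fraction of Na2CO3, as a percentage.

n(HCl) = 0.04449 × 0.5514 = 0.02453 mol
Let x = n(Na2CO3), y = n(NaHCO3).
Titrant: 2x + 1y = 0.02453;  mass: 105.99x + 84.01y = 1.533
Solving, x = 8.511 × 10^-3 mol, y = 7.510 × 10^-3 mol
mass of Na2CO3 = 8.511 × 10^-3 × 105.99 = 0.9020 g
% Na2CO3 = 0.9020 / 1.533 × 100 = 58.84 %

58.84 %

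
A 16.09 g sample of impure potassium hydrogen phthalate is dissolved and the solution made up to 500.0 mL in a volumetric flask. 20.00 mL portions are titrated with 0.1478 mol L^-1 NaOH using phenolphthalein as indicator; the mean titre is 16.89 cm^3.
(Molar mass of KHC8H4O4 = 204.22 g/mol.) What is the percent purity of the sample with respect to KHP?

79.21 %

KHC8H4O4 + NaOH → KNaC8H4O4 + H2O
n(NaOH) per titration = 0.01689 × 0.1478 = 2.496 × 10^-3 mol
n(KHC8H4O4) in each aliquot = 2.496 × 10^-3 mol (1:1 ratio)
n(KHC8H4O4) in the whole flask = 2.496 × 10^-3 × 500.0/20.00 = 0.06241 mol
mass of KHC8H4O4 = 0.06241 × 204.22 = 12.75 g
% KHC8H4O4 = 12.75 / 16.09 × 100 = 79.21 %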